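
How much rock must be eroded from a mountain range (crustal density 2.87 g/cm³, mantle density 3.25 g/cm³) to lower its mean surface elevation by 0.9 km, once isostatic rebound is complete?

Net drop Δ = e − u = e − e ρ_c/ρ_m = e (ρ_m − ρ_c)/ρ_m.
e = Δ ρ_m/(ρ_m − ρ_c) = 0.9 km × 3.25/0.38 = 7.7 km.

7.7 km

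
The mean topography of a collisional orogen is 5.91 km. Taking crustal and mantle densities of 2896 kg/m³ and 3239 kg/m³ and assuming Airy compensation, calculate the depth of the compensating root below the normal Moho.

By Archimedes' principle applied to the lithosphere: the weight of the topography is balanced by the buoyancy of the root, ρ_c h = (ρ_m − ρ_c) r.
r = h · ρ_c / (ρ_m − ρ_c) = 5.91 km × 2896 / (3239 − 2896) = 49.9 km.

49.9 km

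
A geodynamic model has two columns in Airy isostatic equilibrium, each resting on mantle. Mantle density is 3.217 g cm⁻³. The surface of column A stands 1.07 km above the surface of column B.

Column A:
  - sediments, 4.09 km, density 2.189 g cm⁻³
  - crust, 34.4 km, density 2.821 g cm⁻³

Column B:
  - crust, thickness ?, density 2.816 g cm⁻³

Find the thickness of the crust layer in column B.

35.9 km

Take the compensation level at the base of the deeper column (depth z_c below the surface of column A) and equate Σ ρ_i t_i down to z_c; mantle fills any gap and the z_c terms cancel.
Column A: 4.09×2.189 + 34.4×2.821 + (z_c − 38.49)×3.217
Column B: 1.07×0 + x×2.816 + (z_c − 1.07 − 0 − x)×3.217
The z_c×3.217 term appears on both sides and cancels. Collect the known terms of each column as K = Σ(ρt)_known − 3.217 × (depth of known layers): K_A = 105.99541 − 3.217×38.49 = −17.82692; K_B = 0 − 3.217×(1.07 + 0) = −3.44219.
Balance: K_A = K_B − x×(3.217 − 2.816), so x = (K_B − K_A)/(3.217 − 2.816) = 14.3847/0.401 = 35.9 km.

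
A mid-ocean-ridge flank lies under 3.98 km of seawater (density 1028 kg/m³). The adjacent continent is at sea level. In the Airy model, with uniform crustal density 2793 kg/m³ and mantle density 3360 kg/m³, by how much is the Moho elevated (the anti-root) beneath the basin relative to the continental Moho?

Balancing pressure at the compensation depth: replacing crust with seawater at the top is compensated by replacing crust with mantle at the base: d (ρ_c − ρ_w) = a (ρ_m − ρ_c).
a = d (ρ_c − ρ_w)/(ρ_m − ρ_c) = 3.98 km × 1765/567 = 12.4 km.

12.4 km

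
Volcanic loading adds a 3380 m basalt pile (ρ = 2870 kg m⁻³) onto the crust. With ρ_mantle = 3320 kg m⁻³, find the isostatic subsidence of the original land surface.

2920 m

Subaerial loading: s = t ρ_load / ρ_m.
s = 3380 m × 2870/3320 = 2920 m.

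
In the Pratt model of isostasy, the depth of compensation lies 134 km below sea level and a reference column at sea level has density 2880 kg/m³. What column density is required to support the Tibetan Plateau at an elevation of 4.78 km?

2780 kg/m³

Pratt balance: ρ_ref D = ρ (D + h).
ρ = ρ_ref D/(D + h) = 2880 × 134 km/(134 km + 4.78 km) = 2780 kg/m³.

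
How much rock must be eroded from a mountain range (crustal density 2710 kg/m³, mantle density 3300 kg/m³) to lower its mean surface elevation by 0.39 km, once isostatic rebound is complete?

Net drop Δ = e − u = e − e ρ_c/ρ_m = e (ρ_m − ρ_c)/ρ_m.
e = Δ ρ_m/(ρ_m − ρ_c) = 0.39 km × 3300/590 = 2.18 km.

2.18 km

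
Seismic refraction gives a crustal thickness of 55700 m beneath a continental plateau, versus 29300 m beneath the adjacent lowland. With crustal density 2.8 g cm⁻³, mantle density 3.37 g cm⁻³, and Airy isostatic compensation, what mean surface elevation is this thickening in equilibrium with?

4470 m

Excess crust Δ = 55700 m − 29300 m = 26400 m, split between elevation h and root r with h + r = Δ.
Airy balance ρ_c h = (ρ_m − ρ_c) r gives r = h ρ_c/(ρ_m − ρ_c), so h (1 + ρ_c/(ρ_m − ρ_c)) = Δ, i.e. h = Δ (ρ_m − ρ_c)/ρ_m.
h = 26400 m × 0.57/3.37 = 4470 m.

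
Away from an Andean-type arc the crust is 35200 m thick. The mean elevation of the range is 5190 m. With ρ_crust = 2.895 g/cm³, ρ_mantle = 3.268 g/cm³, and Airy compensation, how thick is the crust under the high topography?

80700 m

Root depth r = h ρ_c / (ρ_m − ρ_c) = 5190 m × 2.895 / 0.373 = 40280 m.
Total thickness = T + h + r = 35200 m + 5190 m + 40280 m = 80700 m.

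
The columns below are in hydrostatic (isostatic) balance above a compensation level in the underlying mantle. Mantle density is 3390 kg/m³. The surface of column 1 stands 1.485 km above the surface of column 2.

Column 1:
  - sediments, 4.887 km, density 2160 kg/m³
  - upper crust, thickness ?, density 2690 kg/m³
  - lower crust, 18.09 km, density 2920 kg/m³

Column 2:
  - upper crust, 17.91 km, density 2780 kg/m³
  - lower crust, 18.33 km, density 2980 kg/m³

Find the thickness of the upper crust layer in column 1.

12.8 km

Take the compensation level at the base of the deeper column (depth z_c below the surface of column 1) and equate Σ ρ_i t_i down to z_c; mantle fills any gap and the z_c terms cancel.
Column 1: 4.887×2160 + x×2690 + 18.09×2920 + (z_c − 22.977 − x)×3390
Column 2: 1.485×0 + 17.91×2780 + 18.33×2980 + (z_c − 1.485 − 36.24)×3390
The z_c×3390 term appears on both sides and cancels. Collect the known terms of each column as K = Σ(ρt)_known − 3390 × (depth of known layers): K_1 = 63378.72 − 3390×22.977 = −14513.31; K_2 = 104413.2 − 3390×(1.485 + 36.24) = −23474.55.
Balance: K_1 − x×(3390 − 2690) = K_2, so x = (K_1 − K_2)/(3390 − 2690) = 8961.24/700 = 12.8 km.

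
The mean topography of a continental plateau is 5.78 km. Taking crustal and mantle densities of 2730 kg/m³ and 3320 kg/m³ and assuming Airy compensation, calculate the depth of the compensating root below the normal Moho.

For local isostatic compensation: the weight of the topography is balanced by the buoyancy of the root, ρ_c h = (ρ_m − ρ_c) r.
r = h · ρ_c / (ρ_m − ρ_c) = 5.78 km × 2730 / (3320 − 2730) = 26.7 km.

26.7 km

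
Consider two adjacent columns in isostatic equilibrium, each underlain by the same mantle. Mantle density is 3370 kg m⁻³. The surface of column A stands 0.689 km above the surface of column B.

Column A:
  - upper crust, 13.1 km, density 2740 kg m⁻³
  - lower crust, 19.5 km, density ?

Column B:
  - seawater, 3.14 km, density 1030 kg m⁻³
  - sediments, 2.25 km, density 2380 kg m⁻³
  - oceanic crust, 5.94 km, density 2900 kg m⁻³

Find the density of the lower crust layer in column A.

Take the compensation level at the base of the deeper column (depth z_c below the surface of column A) and equate Σ ρ_i t_i down to z_c; mantle fills any gap and the z_c terms cancel.
Column A: 13.1×2740 + 19.5×ρ + (z_c − 32.6)×3370
Column B: 0.689×0 + 3.14×1030 + 2.25×2380 + 5.94×2900 + (z_c − 0.689 − 11.33)×3370
The z_c×3370 term appears on both sides and cancels. Collect the known terms of each column as K = Σ(ρt)_known − 3370 × (depth of known layers): K_A = 35894 − 3370×32.6 = −73968; K_B = 25815.2 − 3370×(0.689 + 11.33) = −14688.83.
Balance: K_A + 19.5×ρ = K_B, so ρ = (K_B − K_A)/19.5 = 59279.2/19.5 = 3040 kg m⁻³.

3040 kg m⁻³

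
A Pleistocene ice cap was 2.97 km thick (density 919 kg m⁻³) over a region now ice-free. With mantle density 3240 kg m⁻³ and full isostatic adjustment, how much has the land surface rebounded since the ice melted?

0.842 km

Removing the load lets mantle flow back in; uplift u satisfies ρ_ice t = ρ_m u.
u = t ρ_ice/ρ_m = 2.97 km × 919/3240 = 0.842 km.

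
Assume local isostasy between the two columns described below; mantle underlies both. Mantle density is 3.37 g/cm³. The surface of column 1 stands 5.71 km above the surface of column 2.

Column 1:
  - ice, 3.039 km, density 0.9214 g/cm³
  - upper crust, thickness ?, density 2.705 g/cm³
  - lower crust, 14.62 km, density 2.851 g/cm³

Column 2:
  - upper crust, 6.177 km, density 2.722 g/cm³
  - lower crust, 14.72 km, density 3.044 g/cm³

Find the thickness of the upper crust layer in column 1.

Take the compensation level at the base of the deeper column (depth z_c below the surface of column 1) and equate Σ ρ_i t_i down to z_c; mantle fills any gap and the z_c terms cancel.
Column 1: 3.039×0.9214 + x×2.705 + 14.62×2.851 + (z_c − 17.659 − x)×3.37
Column 2: 5.71×0 + 6.177×2.722 + 14.72×3.044 + (z_c − 5.71 − 20.897)×3.37
The z_c×3.37 term appears on both sides and cancels. Collect the known terms of each column as K = Σ(ρt)_known − 3.37 × (depth of known layers): K_1 = 44.4817546 − 3.37×17.659 = −15.0290754; K_2 = 61.621474 − 3.37×(5.71 + 20.897) = −28.044116.
Balance: K_1 − x×(3.37 − 2.705) = K_2, so x = (K_1 − K_2)/(3.37 − 2.705) = 13.015/0.665 = 19.6 km.

19.6 km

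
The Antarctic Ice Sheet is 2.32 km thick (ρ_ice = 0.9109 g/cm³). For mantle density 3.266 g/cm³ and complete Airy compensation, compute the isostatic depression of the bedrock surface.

Equating mass per unit area of the two columns: the ice load ρ_ice t is balanced by mantle displaced below, ρ_m s.
s = t ρ_ice / ρ_m = 2.32 km × 0.9109/3.266 = 0.647 km.

0.647 km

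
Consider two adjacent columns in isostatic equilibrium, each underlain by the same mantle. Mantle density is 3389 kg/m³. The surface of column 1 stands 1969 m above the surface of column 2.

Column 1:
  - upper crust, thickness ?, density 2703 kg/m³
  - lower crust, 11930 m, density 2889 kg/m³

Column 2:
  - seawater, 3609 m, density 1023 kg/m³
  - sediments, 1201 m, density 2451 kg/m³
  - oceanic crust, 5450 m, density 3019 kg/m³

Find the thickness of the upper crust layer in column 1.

Take the compensation level at the base of the deeper column (depth z_c below the surface of column 1) and equate Σ ρ_i t_i down to z_c; mantle fills any gap and the z_c terms cancel.
Column 1: x×2703 + 11930×2889 + (z_c − 11930 − x)×3389
Column 2: 1969×0 + 3609×1023 + 1201×2451 + 5450×3019 + (z_c − 1969 − 10260)×3389
The z_c×3389 term appears on both sides and cancels. Collect the known terms of each column as K = Σ(ρt)_known − 3389 × (depth of known layers): K_1 = 34465770 − 3389×11930 = −5965000; K_2 = 23089208 − 3389×(1969 + 10260) = −18354873.
Balance: K_1 − x×(3389 − 2703) = K_2, so x = (K_1 − K_2)/(3389 − 2703) = 12389900/686 = 18100 m.

18100 m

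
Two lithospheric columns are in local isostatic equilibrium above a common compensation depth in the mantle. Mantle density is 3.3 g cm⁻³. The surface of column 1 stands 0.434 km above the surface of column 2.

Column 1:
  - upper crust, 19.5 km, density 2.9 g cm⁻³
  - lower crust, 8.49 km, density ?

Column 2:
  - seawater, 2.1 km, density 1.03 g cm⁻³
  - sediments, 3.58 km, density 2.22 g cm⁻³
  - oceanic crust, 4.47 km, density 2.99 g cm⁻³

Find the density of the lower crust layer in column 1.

Take the compensation level at the base of the deeper column (depth z_c below the surface of column 1) and equate Σ ρ_i t_i down to z_c; mantle fills any gap and the z_c terms cancel.
Column 1: 19.5×2.9 + 8.49×ρ + (z_c − 27.99)×3.3
Column 2: 0.434×0 + 2.1×1.03 + 3.58×2.22 + 4.47×2.99 + (z_c − 0.434 − 10.15)×3.3
The z_c×3.3 term appears on both sides and cancels. Collect the known terms of each column as K = Σ(ρt)_known − 3.3 × (depth of known layers): K_1 = 56.55 − 3.3×27.99 = −35.817; K_2 = 23.4759 − 3.3×(0.434 + 10.15) = −11.4513.
Balance: K_1 + 8.49×ρ = K_2, so ρ = (K_2 − K_1)/8.49 = 24.3657/8.49 = 2.87 g cm⁻³.

2.87 g cm⁻³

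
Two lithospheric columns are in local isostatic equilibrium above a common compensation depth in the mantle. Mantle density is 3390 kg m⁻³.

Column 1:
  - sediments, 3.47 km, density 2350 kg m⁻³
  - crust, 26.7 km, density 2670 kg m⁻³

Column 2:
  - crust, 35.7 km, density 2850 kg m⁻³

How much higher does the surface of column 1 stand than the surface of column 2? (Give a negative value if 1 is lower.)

For any compensation level in the mantle, the mantle terms cancel and isostasy reduces to e = (Σt_1 − Σt_2) − (Σ(ρt)_1 − Σ(ρt)_2) / ρ_m.
Σt_1 = 30.17 km; Σt_2 = 35.7 km; Σ(ρt)_1 = 79443.5; Σ(ρt)_2 = 101745 (in km·kg m⁻³).
e = (30.17 − 35.7) − (79443.5 − 101745) / 3390 = 1.05 km.

1.05 km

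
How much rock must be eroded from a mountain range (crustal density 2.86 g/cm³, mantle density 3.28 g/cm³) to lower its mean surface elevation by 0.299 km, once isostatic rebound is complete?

2.34 km

Net drop Δ = e − u = e − e ρ_c/ρ_m = e (ρ_m − ρ_c)/ρ_m.
e = Δ ρ_m/(ρ_m − ρ_c) = 0.299 km × 3.28/0.42 = 2.34 km.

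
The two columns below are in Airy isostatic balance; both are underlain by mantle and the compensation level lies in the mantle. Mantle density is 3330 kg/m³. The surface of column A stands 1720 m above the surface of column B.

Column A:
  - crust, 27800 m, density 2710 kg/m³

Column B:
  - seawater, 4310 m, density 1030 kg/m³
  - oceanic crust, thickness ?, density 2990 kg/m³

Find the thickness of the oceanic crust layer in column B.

4690 m

Take the compensation level at the base of the deeper column (depth z_c below the surface of column A) and equate Σ ρ_i t_i down to z_c; mantle fills any gap and the z_c terms cancel.
Column A: 27800×2710 + (z_c − 27800)×3330
Column B: 1720×0 + 4310×1030 + x×2990 + (z_c − 1720 − 4310 − x)×3330
The z_c×3330 term appears on both sides and cancels. Collect the known terms of each column as K = Σ(ρt)_known − 3330 × (depth of known layers): K_A = 75338000 − 3330×27800 = −17236000; K_B = 4439300 − 3330×(1720 + 4310) = −15640600.
Balance: K_A = K_B − x×(3330 − 2990), so x = (K_B − K_A)/(3330 − 2990) = 1595400/340 = 4690 m.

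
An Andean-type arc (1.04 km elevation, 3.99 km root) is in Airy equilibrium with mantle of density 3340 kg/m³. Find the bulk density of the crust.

ρ_c h = (ρ_m − ρ_c) r → ρ_c (h + r) = ρ_m r → ρ_c = ρ_m r / (h + r).
ρ_c = 3340 × 3.99 km / (1.04 km + 3.99 km) = 2650 kg/m³.

2650 kg/m³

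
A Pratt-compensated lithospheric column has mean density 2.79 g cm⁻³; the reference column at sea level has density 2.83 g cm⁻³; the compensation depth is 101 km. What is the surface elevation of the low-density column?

1.45 km

ρ_ref D = ρ (D + h) → h = D (ρ_ref − ρ)/ρ.
h = 101 km × (2.83 − 2.79)/2.79 = 1.45 km.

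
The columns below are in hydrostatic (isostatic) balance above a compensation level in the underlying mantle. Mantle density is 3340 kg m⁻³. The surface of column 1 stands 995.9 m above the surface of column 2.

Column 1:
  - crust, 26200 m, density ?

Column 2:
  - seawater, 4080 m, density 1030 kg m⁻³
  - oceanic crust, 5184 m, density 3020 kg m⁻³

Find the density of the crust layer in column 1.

Take the compensation level at the base of the deeper column (depth z_c below the surface of column 1) and equate Σ ρ_i t_i down to z_c; mantle fills any gap and the z_c terms cancel.
Column 1: 26200×ρ + (z_c − 26200)×3340
Column 2: 995.9×0 + 4080×1030 + 5184×3020 + (z_c − 995.9 − 9264)×3340
The z_c×3340 term appears on both sides and cancels. Collect the known terms of each column as K = Σ(ρt)_known − 3340 × (depth of known layers): K_1 = 0 − 3340×26200 = −87508000; K_2 = 19858080 − 3340×(995.9 + 9264) = −14409986.
Balance: K_1 + 26200×ρ = K_2, so ρ = (K_2 − K_1)/26200 = 73098000/26200 = 2790 kg m⁻³.

2790 kg m⁻³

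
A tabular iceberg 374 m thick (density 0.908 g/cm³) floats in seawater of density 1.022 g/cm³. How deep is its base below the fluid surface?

332 m

Draft d = t ρ_obj/ρ_fluid = 374 m × 0.908/1.022 = 332 m.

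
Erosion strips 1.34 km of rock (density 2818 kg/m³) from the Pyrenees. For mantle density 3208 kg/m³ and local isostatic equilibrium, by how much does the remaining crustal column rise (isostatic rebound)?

1.18 km

Unloading: uplift u = e ρ_c/ρ_m = 1.34 km × 2818/3208 = 1.18 km.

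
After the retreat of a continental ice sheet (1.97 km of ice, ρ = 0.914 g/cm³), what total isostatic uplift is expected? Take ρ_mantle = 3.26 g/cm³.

Removing the load lets mantle flow back in; uplift u satisfies ρ_ice t = ρ_m u.
u = t ρ_ice/ρ_m = 1.97 km × 0.914/3.26 = 0.552 km.

0.552 km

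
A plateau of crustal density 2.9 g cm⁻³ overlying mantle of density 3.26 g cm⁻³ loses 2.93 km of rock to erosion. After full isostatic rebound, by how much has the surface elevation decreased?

Rebound u = e ρ_c/ρ_m = 2.93 km × 2.9/3.26 = 2.606 km.
Net surface drop = e − u = 2.93 km − 2.606 km = e (ρ_m − ρ_c)/ρ_m = 0.324 km.

0.324 km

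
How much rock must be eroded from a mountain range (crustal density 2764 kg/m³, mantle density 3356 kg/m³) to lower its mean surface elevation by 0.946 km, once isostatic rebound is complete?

5.36 km

Net drop Δ = e − u = e − e ρ_c/ρ_m = e (ρ_m − ρ_c)/ρ_m.
e = Δ ρ_m/(ρ_m − ρ_c) = 0.946 km × 3356/592 = 5.36 km.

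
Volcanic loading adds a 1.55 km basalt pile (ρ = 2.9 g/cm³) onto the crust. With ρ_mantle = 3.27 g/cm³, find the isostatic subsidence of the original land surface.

Subaerial loading: s = t ρ_load / ρ_m.
s = 1.55 km × 2.9/3.27 = 1.37 km.

1.37 km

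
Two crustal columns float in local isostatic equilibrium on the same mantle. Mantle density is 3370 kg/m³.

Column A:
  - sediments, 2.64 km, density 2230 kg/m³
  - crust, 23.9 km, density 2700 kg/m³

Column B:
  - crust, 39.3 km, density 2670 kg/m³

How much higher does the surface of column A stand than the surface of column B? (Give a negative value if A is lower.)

−2.52 km

For any compensation level in the mantle, the mantle terms cancel and isostasy reduces to e = (Σt_A − Σt_B) − (Σ(ρt)_A − Σ(ρt)_B) / ρ_m.
Σt_A = 26.54 km; Σt_B = 39.3 km; Σ(ρt)_A = 70417.2; Σ(ρt)_B = 104931 (in km·kg/m³).
e = (26.54 − 39.3) − (70417.2 − 104931) / 3370 = −2.52 km.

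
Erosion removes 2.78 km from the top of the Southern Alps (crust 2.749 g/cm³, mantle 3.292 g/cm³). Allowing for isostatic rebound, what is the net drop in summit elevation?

0.459 km

Rebound u = e ρ_c/ρ_m = 2.78 km × 2.749/3.292 = 2.321 km.
Net surface drop = e − u = 2.78 km − 2.321 km = e (ρ_m − ρ_c)/ρ_m = 0.459 km.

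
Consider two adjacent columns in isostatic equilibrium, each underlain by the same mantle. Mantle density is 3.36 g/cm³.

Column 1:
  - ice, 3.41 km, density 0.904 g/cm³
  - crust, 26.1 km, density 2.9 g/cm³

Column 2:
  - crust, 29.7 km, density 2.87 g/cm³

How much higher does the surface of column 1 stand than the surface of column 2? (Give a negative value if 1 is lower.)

1.73 km

For any compensation level in the mantle, the mantle terms cancel and isostasy reduces to e = (Σt_1 − Σt_2) − (Σ(ρt)_1 − Σ(ρt)_2) / ρ_m.
Σt_1 = 29.51 km; Σt_2 = 29.7 km; Σ(ρt)_1 = 78.77264; Σ(ρt)_2 = 85.239 (in km·g/cm³).
e = (29.51 − 29.7) − (78.77264 − 85.239) / 3.36 = 1.73 km.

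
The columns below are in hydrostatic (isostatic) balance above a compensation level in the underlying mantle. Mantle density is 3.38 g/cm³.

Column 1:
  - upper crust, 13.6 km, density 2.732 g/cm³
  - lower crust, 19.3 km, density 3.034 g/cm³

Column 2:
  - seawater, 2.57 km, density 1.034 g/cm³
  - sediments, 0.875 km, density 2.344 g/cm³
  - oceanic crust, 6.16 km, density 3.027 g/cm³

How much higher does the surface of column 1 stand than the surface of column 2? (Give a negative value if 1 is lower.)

1.89 km

For any compensation level in the mantle, the mantle terms cancel and isostasy reduces to e = (Σt_1 − Σt_2) − (Σ(ρt)_1 − Σ(ρt)_2) / ρ_m.
Σt_1 = 32.9 km; Σt_2 = 9.605 km; Σ(ρt)_1 = 95.7114; Σ(ρt)_2 = 23.3547 (in km·g/cm³).
e = (32.9 − 9.605) − (95.7114 − 23.3547) / 3.38 = 1.89 km.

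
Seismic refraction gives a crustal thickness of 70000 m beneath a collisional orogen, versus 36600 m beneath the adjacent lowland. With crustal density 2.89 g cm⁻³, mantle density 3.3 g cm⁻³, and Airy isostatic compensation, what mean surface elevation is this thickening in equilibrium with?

4150 m

Excess crust Δ = 70000 m − 36600 m = 33400 m, split between elevation h and root r with h + r = Δ.
Airy balance ρ_c h = (ρ_m − ρ_c) r gives r = h ρ_c/(ρ_m − ρ_c), so h (1 + ρ_c/(ρ_m − ρ_c)) = Δ, i.e. h = Δ (ρ_m − ρ_c)/ρ_m.
h = 33400 m × 0.41/3.3 = 4150 m.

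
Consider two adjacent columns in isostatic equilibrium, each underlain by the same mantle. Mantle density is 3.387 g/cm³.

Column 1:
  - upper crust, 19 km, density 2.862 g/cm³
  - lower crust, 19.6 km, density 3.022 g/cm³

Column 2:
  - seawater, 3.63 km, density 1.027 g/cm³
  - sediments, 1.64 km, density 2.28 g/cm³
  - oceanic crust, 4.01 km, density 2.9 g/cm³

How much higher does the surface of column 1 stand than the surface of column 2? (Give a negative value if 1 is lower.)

1.42 km

For any compensation level in the mantle, the mantle terms cancel and isostasy reduces to e = (Σt_1 − Σt_2) − (Σ(ρt)_1 − Σ(ρt)_2) / ρ_m.
Σt_1 = 38.6 km; Σt_2 = 9.28 km; Σ(ρt)_1 = 113.6092; Σ(ρt)_2 = 19.09621 (in km·g/cm³).
e = (38.6 − 9.28) − (113.6092 − 19.09621) / 3.387 = 1.42 km.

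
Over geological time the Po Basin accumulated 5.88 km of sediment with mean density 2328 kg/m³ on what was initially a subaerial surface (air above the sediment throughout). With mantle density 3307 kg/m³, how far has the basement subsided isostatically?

Subaerial load: s = t ρ_sed / ρ_m = 5.88 km × 2328/3307 = 4.14 km.

4.14 km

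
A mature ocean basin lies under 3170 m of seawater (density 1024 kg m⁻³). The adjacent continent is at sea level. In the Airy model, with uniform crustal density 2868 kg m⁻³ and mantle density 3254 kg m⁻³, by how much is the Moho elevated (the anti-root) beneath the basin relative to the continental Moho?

15100 m

In Airy isostatic equilibrium: replacing crust with seawater at the top is compensated by replacing crust with mantle at the base: d (ρ_c − ρ_w) = a (ρ_m − ρ_c).
a = d (ρ_c − ρ_w)/(ρ_m − ρ_c) = 3170 m × 1844/386 = 15100 m.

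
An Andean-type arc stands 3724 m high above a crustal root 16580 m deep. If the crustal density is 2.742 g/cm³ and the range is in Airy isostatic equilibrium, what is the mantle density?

Airy balance: ρ_c h = (ρ_m − ρ_c) r → ρ_m = ρ_c (1 + h/r).
ρ_m = 2.742 × (1 + 3724 m/16580 m) = 3.36 g/cm³.

3.36 g/cm³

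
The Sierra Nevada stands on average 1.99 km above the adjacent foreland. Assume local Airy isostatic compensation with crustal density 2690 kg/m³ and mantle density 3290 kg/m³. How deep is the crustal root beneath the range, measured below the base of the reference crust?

In Airy isostatic equilibrium: the weight of the topography is balanced by the buoyancy of the root, ρ_c h = (ρ_m − ρ_c) r.
r = h · ρ_c / (ρ_m − ρ_c) = 1.99 km × 2690 / (3290 − 2690) = 8.92 km.

8.92 km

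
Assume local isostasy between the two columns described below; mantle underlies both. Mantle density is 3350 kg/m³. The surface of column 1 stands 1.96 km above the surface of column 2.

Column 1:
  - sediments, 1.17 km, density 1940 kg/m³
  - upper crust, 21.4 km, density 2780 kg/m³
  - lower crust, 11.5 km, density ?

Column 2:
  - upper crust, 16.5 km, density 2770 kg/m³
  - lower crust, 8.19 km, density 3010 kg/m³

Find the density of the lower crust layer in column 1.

2910 kg/m³

Take the compensation level at the base of the deeper column (depth z_c below the surface of column 1) and equate Σ ρ_i t_i down to z_c; mantle fills any gap and the z_c terms cancel.
Column 1: 1.17×1940 + 21.4×2780 + 11.5×ρ + (z_c − 34.07)×3350
Column 2: 1.96×0 + 16.5×2770 + 8.19×3010 + (z_c − 1.96 − 24.69)×3350
The z_c×3350 term appears on both sides and cancels. Collect the known terms of each column as K = Σ(ρt)_known − 3350 × (depth of known layers): K_1 = 61761.8 − 3350×34.07 = −52372.7; K_2 = 70356.9 − 3350×(1.96 + 24.69) = −18920.6.
Balance: K_1 + 11.5×ρ = K_2, so ρ = (K_2 − K_1)/11.5 = 33452.1/11.5 = 2910 kg/m³.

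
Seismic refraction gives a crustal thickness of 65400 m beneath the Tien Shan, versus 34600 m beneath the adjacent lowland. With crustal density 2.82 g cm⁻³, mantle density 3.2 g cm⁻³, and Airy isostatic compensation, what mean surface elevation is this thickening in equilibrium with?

3660 m

Excess crust Δ = 65400 m − 34600 m = 30800 m, split between elevation h and root r with h + r = Δ.
Airy balance ρ_c h = (ρ_m − ρ_c) r gives r = h ρ_c/(ρ_m − ρ_c), so h (1 + ρ_c/(ρ_m − ρ_c)) = Δ, i.e. h = Δ (ρ_m − ρ_c)/ρ_m.
h = 30800 m × 0.38/3.2 = 3660 m.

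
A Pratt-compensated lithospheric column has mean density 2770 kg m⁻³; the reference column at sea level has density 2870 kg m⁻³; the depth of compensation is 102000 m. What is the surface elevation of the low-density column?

3680 m

ρ_ref D = ρ (D + h) → h = D (ρ_ref − ρ)/ρ.
h = 102000 m × (2870 − 2770)/2770 = 3680 m.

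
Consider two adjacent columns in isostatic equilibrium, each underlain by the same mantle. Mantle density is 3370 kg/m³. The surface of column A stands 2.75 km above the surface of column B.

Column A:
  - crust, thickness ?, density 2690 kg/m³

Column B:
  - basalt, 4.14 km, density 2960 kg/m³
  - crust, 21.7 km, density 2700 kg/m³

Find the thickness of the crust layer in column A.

Take the compensation level at the base of the deeper column (depth z_c below the surface of column A) and equate Σ ρ_i t_i down to z_c; mantle fills any gap and the z_c terms cancel.
Column A: x×2690 + (z_c − 0 − x)×3370
Column B: 2.75×0 + 4.14×2960 + 21.7×2700 + (z_c − 2.75 − 25.84)×3370
The z_c×3370 term appears on both sides and cancels. Collect the known terms of each column as K = Σ(ρt)_known − 3370 × (depth of known layers): K_A = 0 − 3370×0 = 0; K_B = 70844.4 − 3370×(2.75 + 25.84) = −25503.9.
Balance: K_A − x×(3370 − 2690) = K_B, so x = (K_A − K_B)/(3370 − 2690) = 25503.9/680 = 37.5 km.

37.5 km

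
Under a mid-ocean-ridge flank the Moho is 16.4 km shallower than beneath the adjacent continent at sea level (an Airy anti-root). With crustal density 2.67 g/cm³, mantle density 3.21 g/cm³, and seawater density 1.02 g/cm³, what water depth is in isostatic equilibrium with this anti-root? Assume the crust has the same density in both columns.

5.37 km

Replacing a thickness d of crust by seawater at the top must be balanced by replacing crust with mantle at the base: d (ρ_c − ρ_w) = a (ρ_m − ρ_c).
d = a (ρ_m − ρ_c)/(ρ_c − ρ_w) = 16.4 km × 0.54/1.65 = 5.37 km.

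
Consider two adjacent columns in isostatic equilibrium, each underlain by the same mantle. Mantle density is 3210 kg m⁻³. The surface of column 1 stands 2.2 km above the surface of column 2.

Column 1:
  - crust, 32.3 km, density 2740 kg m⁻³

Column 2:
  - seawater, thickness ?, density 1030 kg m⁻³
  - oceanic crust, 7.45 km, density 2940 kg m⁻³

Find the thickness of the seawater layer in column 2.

2.8 km

Take the compensation level at the base of the deeper column (depth z_c below the surface of column 1) and equate Σ ρ_i t_i down to z_c; mantle fills any gap and the z_c terms cancel.
Column 1: 32.3×2740 + (z_c − 32.3)×3210
Column 2: 2.2×0 + x×1030 + 7.45×2940 + (z_c − 2.2 − 7.45 − x)×3210
The z_c×3210 term appears on both sides and cancels. Collect the known terms of each column as K = Σ(ρt)_known − 3210 × (depth of known layers): K_1 = 88502 − 3210×32.3 = −15181; K_2 = 21903 − 3210×(2.2 + 7.45) = −9073.5.
Balance: K_1 = K_2 − x×(3210 − 1030), so x = (K_2 − K_1)/(3210 − 1030) = 6107.5/2180 = 2.8 km.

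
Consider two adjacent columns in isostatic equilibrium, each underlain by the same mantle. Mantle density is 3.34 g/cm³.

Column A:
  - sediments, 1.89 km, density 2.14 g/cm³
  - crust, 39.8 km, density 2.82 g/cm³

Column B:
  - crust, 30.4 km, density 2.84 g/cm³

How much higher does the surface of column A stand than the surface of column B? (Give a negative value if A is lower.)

2.32 km

For any compensation level in the mantle, the mantle terms cancel and isostasy reduces to e = (Σt_A − Σt_B) − (Σ(ρt)_A − Σ(ρt)_B) / ρ_m.
Σt_A = 41.69 km; Σt_B = 30.4 km; Σ(ρt)_A = 116.2806; Σ(ρt)_B = 86.336 (in km·g/cm³).
e = (41.69 − 30.4) − (116.2806 − 86.336) / 3.34 = 2.32 km.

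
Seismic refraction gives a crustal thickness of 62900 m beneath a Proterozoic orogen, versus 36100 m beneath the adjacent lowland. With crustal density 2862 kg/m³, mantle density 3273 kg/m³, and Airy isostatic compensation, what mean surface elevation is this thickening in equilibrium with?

Excess crust Δ = 62900 m − 36100 m = 26800 m, split between elevation h and root r with h + r = Δ.
Airy balance ρ_c h = (ρ_m − ρ_c) r gives r = h ρ_c/(ρ_m − ρ_c), so h (1 + ρ_c/(ρ_m − ρ_c)) = Δ, i.e. h = Δ (ρ_m − ρ_c)/ρ_m.
h = 26800 m × 411/3273 = 3370 m.

3370 m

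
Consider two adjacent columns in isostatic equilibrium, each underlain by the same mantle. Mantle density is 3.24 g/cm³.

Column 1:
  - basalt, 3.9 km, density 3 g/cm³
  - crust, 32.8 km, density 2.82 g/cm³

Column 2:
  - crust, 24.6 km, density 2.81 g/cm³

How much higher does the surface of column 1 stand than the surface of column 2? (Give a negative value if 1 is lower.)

For any compensation level in the mantle, the mantle terms cancel and isostasy reduces to e = (Σt_1 − Σt_2) − (Σ(ρt)_1 − Σ(ρt)_2) / ρ_m.
Σt_1 = 36.7 km; Σt_2 = 24.6 km; Σ(ρt)_1 = 104.196; Σ(ρt)_2 = 69.126 (in km·g/cm³).
e = (36.7 − 24.6) − (104.196 − 69.126) / 3.24 = 1.28 km.

1.28 km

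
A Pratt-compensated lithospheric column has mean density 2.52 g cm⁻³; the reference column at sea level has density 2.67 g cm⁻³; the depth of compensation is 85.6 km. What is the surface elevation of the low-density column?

ρ_ref D = ρ (D + h) → h = D (ρ_ref − ρ)/ρ.
h = 85.6 km × (2.67 − 2.52)/2.52 = 5.1 km.

5.1 km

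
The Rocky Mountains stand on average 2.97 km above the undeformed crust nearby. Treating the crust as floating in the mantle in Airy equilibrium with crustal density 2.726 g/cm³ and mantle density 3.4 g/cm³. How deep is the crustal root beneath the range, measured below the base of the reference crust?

12 km

Balancing pressure at the compensation depth: the weight of the topography is balanced by the buoyancy of the root, ρ_c h = (ρ_m − ρ_c) r.
r = h · ρ_c / (ρ_m − ρ_c) = 2.97 km × 2.726 / (3.4 − 2.726) = 12 km.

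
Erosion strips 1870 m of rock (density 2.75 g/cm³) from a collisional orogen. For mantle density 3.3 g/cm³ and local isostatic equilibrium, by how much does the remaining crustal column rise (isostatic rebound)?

1560 m

Unloading: uplift u = e ρ_c/ρ_m = 1870 m × 2.75/3.3 = 1560 m.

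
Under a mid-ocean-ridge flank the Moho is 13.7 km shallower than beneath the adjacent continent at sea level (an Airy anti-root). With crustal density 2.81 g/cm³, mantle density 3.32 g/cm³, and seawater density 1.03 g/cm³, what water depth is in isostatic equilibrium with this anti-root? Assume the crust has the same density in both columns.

Replacing a thickness d of crust by seawater at the top must be balanced by replacing crust with mantle at the base: d (ρ_c − ρ_w) = a (ρ_m − ρ_c).
d = a (ρ_m − ρ_c)/(ρ_c − ρ_w) = 13.7 km × 0.51/1.78 = 3.93 km.

3.93 km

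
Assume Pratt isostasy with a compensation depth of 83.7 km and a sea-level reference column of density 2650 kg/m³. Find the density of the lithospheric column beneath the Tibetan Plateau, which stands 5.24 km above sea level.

Pratt balance: ρ_ref D = ρ (D + h).
ρ = ρ_ref D/(D + h) = 2650 × 83.7 km/(83.7 km + 5.24 km) = 2490 kg/m³.

2490 kg/m³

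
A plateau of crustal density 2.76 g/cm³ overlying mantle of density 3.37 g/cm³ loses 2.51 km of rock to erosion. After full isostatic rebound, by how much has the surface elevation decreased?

0.454 km

Rebound u = e ρ_c/ρ_m = 2.51 km × 2.76/3.37 = 2.056 km.
Net surface drop = e − u = 2.51 km − 2.056 km = e (ρ_m − ρ_c)/ρ_m = 0.454 km.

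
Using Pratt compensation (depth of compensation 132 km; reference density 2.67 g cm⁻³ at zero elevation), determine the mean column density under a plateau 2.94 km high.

2.61 g cm⁻³

Pratt balance: ρ_ref D = ρ (D + h).
ρ = ρ_ref D/(D + h) = 2.67 × 132 km/(132 km + 2.94 km) = 2.61 g cm⁻³.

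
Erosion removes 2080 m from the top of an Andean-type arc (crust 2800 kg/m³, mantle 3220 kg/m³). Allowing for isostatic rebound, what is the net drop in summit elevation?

Rebound u = e ρ_c/ρ_m = 2080 m × 2800/3220 = 1809 m.
Net surface drop = e − u = 2080 m − 1809 m = e (ρ_m − ρ_c)/ρ_m = 271 m.

271 m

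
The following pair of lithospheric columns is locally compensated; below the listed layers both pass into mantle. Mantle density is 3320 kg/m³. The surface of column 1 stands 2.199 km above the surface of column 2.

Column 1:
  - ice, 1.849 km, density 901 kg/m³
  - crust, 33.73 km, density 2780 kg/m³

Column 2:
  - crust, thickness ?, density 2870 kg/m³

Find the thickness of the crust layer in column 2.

34.2 km

Take the compensation level at the base of the deeper column (depth z_c below the surface of column 1) and equate Σ ρ_i t_i down to z_c; mantle fills any gap and the z_c terms cancel.
Column 1: 1.849×901 + 33.73×2780 + (z_c − 35.579)×3320
Column 2: 2.199×0 + x×2870 + (z_c − 2.199 − 0 − x)×3320
The z_c×3320 term appears on both sides and cancels. Collect the known terms of each column as K = Σ(ρt)_known − 3320 × (depth of known layers): K_1 = 95435.349 − 3320×35.579 = −22686.931; K_2 = 0 − 3320×(2.199 + 0) = −7300.68.
Balance: K_1 = K_2 − x×(3320 − 2870), so x = (K_2 − K_1)/(3320 − 2870) = 15386.3/450 = 34.2 km.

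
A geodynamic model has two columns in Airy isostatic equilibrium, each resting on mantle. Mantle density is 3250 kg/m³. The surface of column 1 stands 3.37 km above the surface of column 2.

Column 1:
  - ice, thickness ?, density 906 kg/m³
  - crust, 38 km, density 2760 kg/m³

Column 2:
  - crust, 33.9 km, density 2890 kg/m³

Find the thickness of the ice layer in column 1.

Take the compensation level at the base of the deeper column (depth z_c below the surface of column 1) and equate Σ ρ_i t_i down to z_c; mantle fills any gap and the z_c terms cancel.
Column 1: x×906 + 38×2760 + (z_c − 38 − x)×3250
Column 2: 3.37×0 + 33.9×2890 + (z_c − 3.37 − 33.9)×3250
The z_c×3250 term appears on both sides and cancels. Collect the known terms of each column as K = Σ(ρt)_known − 3250 × (depth of known layers): K_1 = 104880 − 3250×38 = −18620; K_2 = 97971 − 3250×(3.37 + 33.9) = −23156.5.
Balance: K_1 − x×(3250 − 906) = K_2, so x = (K_1 − K_2)/(3250 − 906) = 4536.5/2344 = 1.94 km.

1.94 km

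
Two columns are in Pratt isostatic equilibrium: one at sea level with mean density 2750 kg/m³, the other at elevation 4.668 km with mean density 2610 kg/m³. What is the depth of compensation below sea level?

87 km

ρ_ref D = ρ (D + h) → D (ρ_ref − ρ) = ρ h.
D = ρ h/(ρ_ref − ρ) = 2610 × 4.668 km/(2750 − 2610) = 87 km.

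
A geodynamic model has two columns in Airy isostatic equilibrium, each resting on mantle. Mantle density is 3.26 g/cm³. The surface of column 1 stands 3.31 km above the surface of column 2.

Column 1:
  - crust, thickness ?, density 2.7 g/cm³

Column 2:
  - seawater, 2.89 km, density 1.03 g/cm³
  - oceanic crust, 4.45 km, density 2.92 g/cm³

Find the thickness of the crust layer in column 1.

Take the compensation level at the base of the deeper column (depth z_c below the surface of column 1) and equate Σ ρ_i t_i down to z_c; mantle fills any gap and the z_c terms cancel.
Column 1: x×2.7 + (z_c − 0 − x)×3.26
Column 2: 3.31×0 + 2.89×1.03 + 4.45×2.92 + (z_c − 3.31 − 7.34)×3.26
The z_c×3.26 term appears on both sides and cancels. Collect the known terms of each column as K = Σ(ρt)_known − 3.26 × (depth of known layers): K_1 = 0 − 3.26×0 = 0; K_2 = 15.9707 − 3.26×(3.31 + 7.34) = −18.7483.
Balance: K_1 − x×(3.26 − 2.7) = K_2, so x = (K_1 − K_2)/(3.26 − 2.7) = 18.7483/0.56 = 33.5 km.

33.5 km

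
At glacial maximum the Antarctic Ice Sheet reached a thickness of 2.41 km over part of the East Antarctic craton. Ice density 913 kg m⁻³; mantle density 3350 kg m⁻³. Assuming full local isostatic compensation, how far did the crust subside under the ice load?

For local isostatic compensation: the ice load ρ_ice t is balanced by mantle displaced below, ρ_m s.
s = t ρ_ice / ρ_m = 2.41 km × 913/3350 = 0.657 km.

0.657 km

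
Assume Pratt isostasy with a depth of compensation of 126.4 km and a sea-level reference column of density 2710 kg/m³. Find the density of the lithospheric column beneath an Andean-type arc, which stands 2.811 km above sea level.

2650 kg/m³

Pratt balance: ρ_ref D = ρ (D + h).
ρ = ρ_ref D/(D + h) = 2710 × 126.4 km/(126.4 km + 2.811 km) = 2650 kg/m³.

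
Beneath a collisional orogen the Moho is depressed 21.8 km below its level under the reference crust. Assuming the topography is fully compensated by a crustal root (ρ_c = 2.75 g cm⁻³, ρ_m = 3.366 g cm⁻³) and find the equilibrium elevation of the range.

Equating mass per unit area of the two columns: ρ_c h = (ρ_m − ρ_c) r.
h = r (ρ_m − ρ_c) / ρ_c = 21.8 km × (3.366 − 2.75) / 2.75 = 4.88 km.

4.88 km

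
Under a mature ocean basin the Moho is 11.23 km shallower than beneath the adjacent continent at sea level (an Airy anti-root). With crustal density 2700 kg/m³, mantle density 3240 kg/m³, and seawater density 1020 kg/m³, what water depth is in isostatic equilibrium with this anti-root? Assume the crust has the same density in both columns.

Replacing a thickness d of crust by seawater at the top must be balanced by replacing crust with mantle at the base: d (ρ_c − ρ_w) = a (ρ_m − ρ_c).
d = a (ρ_m − ρ_c)/(ρ_c − ρ_w) = 11.23 km × 540/1680 = 3.61 km.

3.61 km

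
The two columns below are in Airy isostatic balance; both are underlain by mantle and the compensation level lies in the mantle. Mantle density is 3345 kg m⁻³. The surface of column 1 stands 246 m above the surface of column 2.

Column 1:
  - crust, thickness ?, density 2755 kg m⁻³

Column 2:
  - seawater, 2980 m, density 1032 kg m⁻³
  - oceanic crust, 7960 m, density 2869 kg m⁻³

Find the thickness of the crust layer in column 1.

Take the compensation level at the base of the deeper column (depth z_c below the surface of column 1) and equate Σ ρ_i t_i down to z_c; mantle fills any gap and the z_c terms cancel.
Column 1: x×2755 + (z_c − 0 − x)×3345
Column 2: 246×0 + 2980×1032 + 7960×2869 + (z_c − 246 − 10940)×3345
The z_c×3345 term appears on both sides and cancels. Collect the known terms of each column as K = Σ(ρt)_known − 3345 × (depth of known layers): K_1 = 0 − 3345×0 = 0; K_2 = 25912600 − 3345×(246 + 10940) = −11504570.
Balance: K_1 − x×(3345 − 2755) = K_2, so x = (K_1 − K_2)/(3345 − 2755) = 11504600/590 = 19500 m.

19500 m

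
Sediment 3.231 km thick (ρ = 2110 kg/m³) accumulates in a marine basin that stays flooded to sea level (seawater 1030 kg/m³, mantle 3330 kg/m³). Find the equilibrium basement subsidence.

1.52 km

Submarine loading: the sediment displaces seawater, and the subsidence is in turn flooded, so s (ρ_m − ρ_w) = t (ρ_sed − ρ_w).
s = 3.231 km × (2110 − 1030) / (3330 − 1030) = 1.52 km.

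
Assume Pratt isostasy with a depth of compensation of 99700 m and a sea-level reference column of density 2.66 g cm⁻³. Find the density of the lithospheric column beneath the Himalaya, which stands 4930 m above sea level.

Pratt balance: ρ_ref D = ρ (D + h).
ρ = ρ_ref D/(D + h) = 2.66 × 99700 m/(99700 m + 4930 m) = 2.53 g cm⁻³.

2.53 g cm⁻³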